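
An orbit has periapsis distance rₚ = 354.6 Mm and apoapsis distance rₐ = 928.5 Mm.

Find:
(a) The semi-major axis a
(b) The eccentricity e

Convert to SI: rₚ = 354.6 Mm = 3.546e+08 m; rₐ = 928.5 Mm = 9.285e+08 m.
(a) a = (rₚ + rₐ) / 2 = (3.546e+08 + 9.285e+08) / 2 ≈ 6.416e+08 m = 641.5 Mm.
(b) e = (rₐ − rₚ) / (rₐ + rₚ) = (9.285e+08 − 3.546e+08) / (9.285e+08 + 3.546e+08) ≈ 0.4473.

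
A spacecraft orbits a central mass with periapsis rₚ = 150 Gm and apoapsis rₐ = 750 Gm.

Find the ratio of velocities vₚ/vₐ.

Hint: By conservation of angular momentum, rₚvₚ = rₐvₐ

Convert to SI: rₚ = 150 Gm = 1.5e+11 m; rₐ = 750 Gm = 7.5e+11 m.
Conservation of angular momentum gives rₚvₚ = rₐvₐ, so vₚ/vₐ = rₐ/rₚ.
vₚ/vₐ = 7.5e+11 / 1.5e+11 ≈ 5.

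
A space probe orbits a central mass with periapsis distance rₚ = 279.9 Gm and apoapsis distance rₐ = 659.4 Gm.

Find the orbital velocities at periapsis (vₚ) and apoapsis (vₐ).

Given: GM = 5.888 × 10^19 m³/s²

Convert to SI: rₚ = 279.9 Gm = 2.799e+11 m; rₐ = 659.4 Gm = 6.594e+11 m.
Use the vis-viva equation v² = GM(2/r − 1/a) with a = (rₚ + rₐ)/2 = (2.799e+11 + 6.594e+11)/2 = 4.6965e+11 m.
vₚ = √(GM · (2/rₚ − 1/a)) = √(5.888e+19 · (2/2.799e+11 − 1/4.6965e+11)) m/s ≈ 1.719e+04 m/s = 17.19 km/s.
vₐ = √(GM · (2/rₐ − 1/a)) = √(5.888e+19 · (2/6.594e+11 − 1/4.6965e+11)) m/s ≈ 7295 m/s = 7.295 km/s.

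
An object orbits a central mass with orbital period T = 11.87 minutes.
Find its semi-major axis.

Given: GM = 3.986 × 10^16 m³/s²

Convert to SI: T = 11.87 minutes = 712.2 s.
Invert Kepler's third law: a = (GM · T² / (4π²))^(1/3).
Substituting T = 712.2 s and GM = 3.986e+16 m³/s²:
a = (3.986e+16 · (712.2)² / (4π²))^(1/3) m
a ≈ 8.001e+06 m = 8.001 Mm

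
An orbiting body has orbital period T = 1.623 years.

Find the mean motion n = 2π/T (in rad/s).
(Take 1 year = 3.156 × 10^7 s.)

Convert to SI: T = 1.623 years = 5.12219e+07 s.
n = 2π / T.
n = 2π / 5.12219e+07 s ≈ 1.227e-07 rad/s.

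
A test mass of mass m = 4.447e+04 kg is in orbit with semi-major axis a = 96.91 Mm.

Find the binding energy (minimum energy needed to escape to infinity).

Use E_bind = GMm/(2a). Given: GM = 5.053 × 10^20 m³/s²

Convert to SI: a = 96.91 Mm = 9.691e+07 m.
Total orbital energy is E = −GMm/(2a); binding energy is E_bind = −E = GMm/(2a).
E_bind = 5.053e+20 · 4.447e+04 / (2 · 9.691e+07) J ≈ 1.159e+17 J = 115.9 PJ.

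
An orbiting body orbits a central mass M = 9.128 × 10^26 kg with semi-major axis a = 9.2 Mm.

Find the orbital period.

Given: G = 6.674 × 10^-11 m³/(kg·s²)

Convert to SI: a = 9.2 Mm = 9.2e+06 m.
GM = G · M = 6.674e-11 · 9.128e+26 = 6.09203e+16 m³/s².
Kepler's third law: T = 2π √(a³ / GM).
Substituting a = 9.2e+06 m and GM = 6.09203e+16 m³/s²:
T = 2π √((9.2e+06)³ / 6.09203e+16) s
T ≈ 710.4 s = 11.84 minutes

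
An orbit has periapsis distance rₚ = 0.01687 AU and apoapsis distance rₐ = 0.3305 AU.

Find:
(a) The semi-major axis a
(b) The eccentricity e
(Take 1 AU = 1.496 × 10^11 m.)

Convert to SI: rₚ = 0.01687 AU = 2.52375e+09 m; rₐ = 0.3305 AU = 4.94428e+10 m.
(a) a = (rₚ + rₐ) / 2 = (2.52375e+09 + 4.94428e+10) / 2 ≈ 2.598e+10 m = 0.1737 AU.
(b) e = (rₐ − rₚ) / (rₐ + rₚ) = (4.94428e+10 − 2.52375e+09) / (4.94428e+10 + 2.52375e+09) ≈ 0.9029.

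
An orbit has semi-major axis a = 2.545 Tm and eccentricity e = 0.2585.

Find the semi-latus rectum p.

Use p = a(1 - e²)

Convert to SI: a = 2.545 Tm = 2.545e+12 m.
p = a (1 − e²).
p = 2.545e+12 · (1 − (0.2585)²) = 2.545e+12 · 0.933178 ≈ 2.375e+12 m = 2.375 Tm.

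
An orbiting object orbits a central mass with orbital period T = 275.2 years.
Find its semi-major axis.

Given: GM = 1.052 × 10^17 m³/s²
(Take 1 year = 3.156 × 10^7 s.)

Convert to SI: T = 275.2 years = 8.68531e+09 s.
Invert Kepler's third law: a = (GM · T² / (4π²))^(1/3).
Substituting T = 8.68531e+09 s and GM = 1.052e+17 m³/s²:
a = (1.052e+17 · (8.68531e+09)² / (4π²))^(1/3) m
a ≈ 5.858e+11 m = 585.8 Gm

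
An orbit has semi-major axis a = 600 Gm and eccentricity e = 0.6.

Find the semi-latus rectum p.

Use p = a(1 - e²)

Convert to SI: a = 600 Gm = 6e+11 m.
p = a (1 − e²).
p = 6e+11 · (1 − (0.6)²) = 6e+11 · 0.64 ≈ 3.84e+11 m = 384 Gm.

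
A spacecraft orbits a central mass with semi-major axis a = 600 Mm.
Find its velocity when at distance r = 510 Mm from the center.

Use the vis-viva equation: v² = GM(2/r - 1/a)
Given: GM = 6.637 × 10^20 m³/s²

Convert to SI: a = 600 Mm = 6e+08 m; r = 510 Mm = 5.1e+08 m.
Vis-viva: v = √(GM · (2/r − 1/a)).
2/r − 1/a = 2/5.1e+08 − 1/6e+08 = 2.2549e-09 m⁻¹.
v = √(6.637e+20 · 2.2549e-09) m/s ≈ 1.223e+06 m/s = 1223 km/s.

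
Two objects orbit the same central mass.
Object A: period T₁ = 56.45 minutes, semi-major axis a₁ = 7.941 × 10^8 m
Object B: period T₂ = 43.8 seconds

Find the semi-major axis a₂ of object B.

Convert to SI: T₁ = 56.45 minutes = 3387 s.
Kepler's third law: (T₁/T₂)² = (a₁/a₂)³ ⇒ a₂ = a₁ · (T₂/T₁)^(2/3).
T₂/T₁ = 43.8 / 3387 = 0.0129318.
a₂ = 7.941e+08 · (0.0129318)^(2/3) m ≈ 4.375e+07 m = 4.375 × 10^7 m.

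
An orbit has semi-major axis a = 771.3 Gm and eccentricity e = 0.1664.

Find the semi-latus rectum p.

Convert to SI: a = 771.3 Gm = 7.713e+11 m.
p = a (1 − e²).
p = 7.713e+11 · (1 − (0.1664)²) = 7.713e+11 · 0.972311 ≈ 7.499e+11 m = 749.9 Gm.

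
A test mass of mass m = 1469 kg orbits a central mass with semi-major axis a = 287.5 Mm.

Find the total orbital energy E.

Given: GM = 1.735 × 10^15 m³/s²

Convert to SI: a = 287.5 Mm = 2.875e+08 m.
E = −GMm / (2a).
E = −1.735e+15 · 1469 / (2 · 2.875e+08) J ≈ -4.433e+09 J = -4.433 GJ.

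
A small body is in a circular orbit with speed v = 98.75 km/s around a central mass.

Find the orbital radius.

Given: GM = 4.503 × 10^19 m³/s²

Convert to SI: v = 98.75 km/s = 98750 m/s.
For a circular orbit, v² = GM / r, so r = GM / v².
r = 4.503e+19 / (98750)² m ≈ 4.618e+09 m = 4.618 × 10^9 m.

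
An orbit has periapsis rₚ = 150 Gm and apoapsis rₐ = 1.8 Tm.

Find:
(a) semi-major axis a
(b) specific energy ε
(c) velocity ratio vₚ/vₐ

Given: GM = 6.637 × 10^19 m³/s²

Convert to SI: rₚ = 150 Gm = 1.5e+11 m; rₐ = 1.8 Tm = 1.8e+12 m.
(a) a = (rₚ + rₐ)/2 = (1.5e+11 + 1.8e+12)/2 ≈ 9.75e+11 m
(b) With a = (rₚ + rₐ)/2 = 9.75e+11 m, ε = −GM/(2a) = −6.637e+19/(2 · 9.75e+11) J/kg ≈ -3.404e+07 J/kg
(c) Conservation of angular momentum (rₚvₚ = rₐvₐ) gives vₚ/vₐ = rₐ/rₚ = 1.8e+12/1.5e+11 ≈ 12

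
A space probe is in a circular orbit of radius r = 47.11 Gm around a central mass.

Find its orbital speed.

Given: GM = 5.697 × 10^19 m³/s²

Convert to SI: r = 47.11 Gm = 4.711e+10 m.
For a circular orbit, gravity supplies the centripetal force, so v = √(GM / r).
v = √(5.697e+19 / 4.711e+10) m/s ≈ 3.477e+04 m/s = 34.77 km/s.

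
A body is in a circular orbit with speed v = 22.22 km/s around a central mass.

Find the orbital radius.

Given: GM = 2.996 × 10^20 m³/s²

Convert to SI: v = 22.22 km/s = 22220 m/s.
For a circular orbit, v² = GM / r, so r = GM / v².
r = 2.996e+20 / (22220)² m ≈ 6.068e+11 m = 6.068 × 10^11 m.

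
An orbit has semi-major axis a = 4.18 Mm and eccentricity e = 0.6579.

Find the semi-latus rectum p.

Convert to SI: a = 4.18 Mm = 4.18e+06 m.
p = a (1 − e²).
p = 4.18e+06 · (1 − (0.6579)²) = 4.18e+06 · 0.567168 ≈ 2.371e+06 m = 2.371 Mm.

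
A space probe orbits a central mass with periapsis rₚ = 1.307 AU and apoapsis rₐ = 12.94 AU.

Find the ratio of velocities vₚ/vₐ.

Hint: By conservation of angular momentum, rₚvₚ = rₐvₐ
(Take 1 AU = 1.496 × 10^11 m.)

Convert to SI: rₚ = 1.307 AU = 1.95527e+11 m; rₐ = 12.94 AU = 1.93582e+12 m.
Conservation of angular momentum gives rₚvₚ = rₐvₐ, so vₚ/vₐ = rₐ/rₚ.
vₚ/vₐ = 1.93582e+12 / 1.95527e+11 ≈ 9.901.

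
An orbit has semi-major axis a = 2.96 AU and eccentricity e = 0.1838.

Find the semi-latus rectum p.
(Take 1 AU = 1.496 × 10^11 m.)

Convert to SI: a = 2.96 AU = 4.42816e+11 m.
p = a (1 − e²).
p = 4.42816e+11 · (1 − (0.1838)²) = 4.42816e+11 · 0.966218 ≈ 4.279e+11 m = 2.86 AU.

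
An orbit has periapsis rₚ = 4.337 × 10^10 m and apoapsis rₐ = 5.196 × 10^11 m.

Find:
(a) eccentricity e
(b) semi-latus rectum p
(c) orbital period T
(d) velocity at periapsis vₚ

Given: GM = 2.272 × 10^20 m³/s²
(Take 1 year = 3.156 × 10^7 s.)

(a) e = (rₐ − rₚ)/(rₐ + rₚ) = (5.196e+11 − 4.337e+10)/(5.196e+11 + 4.337e+10) ≈ 0.8459
(b) From a = (rₚ + rₐ)/2 = 2.81485e+11 m and e = (rₐ − rₚ)/(rₐ + rₚ) = 0.845924, p = a(1 − e²) = 2.81485e+11 · (1 − (0.845924)²) ≈ 8.006e+10 m
(c) With a = (rₚ + rₐ)/2 = 2.81485e+11 m, T = 2π √(a³/GM) = 2π √((2.81485e+11)³/2.272e+20) s ≈ 6.225e+07 s
(d) With a = (rₚ + rₐ)/2 = 2.81485e+11 m, vₚ = √(GM (2/rₚ − 1/a)) = √(2.272e+20 · (2/4.337e+10 − 1/2.81485e+11)) m/s ≈ 9.834e+04 m/s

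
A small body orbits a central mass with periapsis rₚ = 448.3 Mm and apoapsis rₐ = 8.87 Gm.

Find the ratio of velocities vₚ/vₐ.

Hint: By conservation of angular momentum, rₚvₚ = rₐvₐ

Convert to SI: rₚ = 448.3 Mm = 4.483e+08 m; rₐ = 8.87 Gm = 8.87e+09 m.
Conservation of angular momentum gives rₚvₚ = rₐvₐ, so vₚ/vₐ = rₐ/rₚ.
vₚ/vₐ = 8.87e+09 / 4.483e+08 ≈ 19.79.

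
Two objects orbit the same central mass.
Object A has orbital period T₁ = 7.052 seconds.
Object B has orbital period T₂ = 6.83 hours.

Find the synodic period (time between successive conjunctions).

Convert to SI: T₂ = 6.83 hours = 24588 s.
T_syn = |T₁ · T₂ / (T₁ − T₂)|.
T_syn = |7.052 · 24588 / (7.052 − 24588)| s ≈ 7.054 s = 7.054 seconds.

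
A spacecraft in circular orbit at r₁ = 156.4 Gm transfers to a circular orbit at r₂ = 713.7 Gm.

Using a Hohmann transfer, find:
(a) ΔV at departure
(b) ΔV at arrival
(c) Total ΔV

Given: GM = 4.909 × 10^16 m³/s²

Convert to SI: r₁ = 156.4 Gm = 1.564e+11 m; r₂ = 713.7 Gm = 7.137e+11 m.
Transfer semi-major axis: a_t = (r₁ + r₂)/2 = (1.564e+11 + 7.137e+11)/2 = 4.3505e+11 m.
Circular speeds: v₁ = √(GM/r₁) = 560.245 m/s, v₂ = √(GM/r₂) = 262.264 m/s.
Transfer speeds (vis-viva v² = GM(2/r − 1/a_t)): v₁ᵗ = 717.574 m/s, v₂ᵗ = 157.249 m/s.
(a) ΔV₁ = |v₁ᵗ − v₁| ≈ 157.3 m/s = 157.3 m/s.
(b) ΔV₂ = |v₂ − v₂ᵗ| ≈ 105 m/s = 105 m/s.
(c) ΔV_total = ΔV₁ + ΔV₂ ≈ 262.3 m/s = 262.3 m/s.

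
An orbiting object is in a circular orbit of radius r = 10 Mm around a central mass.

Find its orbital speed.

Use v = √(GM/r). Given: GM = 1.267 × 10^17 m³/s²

Convert to SI: r = 10 Mm = 1e+07 m.
For a circular orbit, gravity supplies the centripetal force, so v = √(GM / r).
v = √(1.267e+17 / 1e+07) m/s ≈ 1.126e+05 m/s = 112.6 km/s.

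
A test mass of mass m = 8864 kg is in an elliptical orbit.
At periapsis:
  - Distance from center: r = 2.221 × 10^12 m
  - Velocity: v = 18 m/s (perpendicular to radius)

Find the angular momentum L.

Since v is perpendicular to r, L = m · v · r.
L = 8864 · 18 · 2.221e+12 kg·m²/s ≈ 3.544e+17 kg·m²/s.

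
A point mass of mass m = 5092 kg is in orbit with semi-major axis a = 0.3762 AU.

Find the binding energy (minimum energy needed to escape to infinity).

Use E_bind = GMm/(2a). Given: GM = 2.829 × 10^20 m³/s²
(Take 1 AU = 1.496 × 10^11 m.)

Convert to SI: a = 0.3762 AU = 5.62795e+10 m.
Total orbital energy is E = −GMm/(2a); binding energy is E_bind = −E = GMm/(2a).
E_bind = 2.829e+20 · 5092 / (2 · 5.62795e+10) J ≈ 1.28e+13 J = 12.8 TJ.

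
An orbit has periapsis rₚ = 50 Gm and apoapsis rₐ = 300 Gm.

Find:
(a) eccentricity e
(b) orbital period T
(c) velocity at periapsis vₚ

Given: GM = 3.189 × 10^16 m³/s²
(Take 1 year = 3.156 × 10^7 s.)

Convert to SI: rₚ = 50 Gm = 5e+10 m; rₐ = 300 Gm = 3e+11 m.
(a) e = (rₐ − rₚ)/(rₐ + rₚ) = (3e+11 − 5e+10)/(3e+11 + 5e+10) ≈ 0.7143
(b) With a = (rₚ + rₐ)/2 = 1.75e+11 m, T = 2π √(a³/GM) = 2π √((1.75e+11)³/3.189e+16) s ≈ 2.576e+09 s
(c) With a = (rₚ + rₐ)/2 = 1.75e+11 m, vₚ = √(GM (2/rₚ − 1/a)) = √(3.189e+16 · (2/5e+10 − 1/1.75e+11)) m/s ≈ 1046 m/s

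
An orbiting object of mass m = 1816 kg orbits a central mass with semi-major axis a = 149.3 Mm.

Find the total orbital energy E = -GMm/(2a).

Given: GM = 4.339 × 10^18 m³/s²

Convert to SI: a = 149.3 Mm = 1.493e+08 m.
E = −GMm / (2a).
E = −4.339e+18 · 1816 / (2 · 1.493e+08) J ≈ -2.639e+13 J = -26.39 TJ.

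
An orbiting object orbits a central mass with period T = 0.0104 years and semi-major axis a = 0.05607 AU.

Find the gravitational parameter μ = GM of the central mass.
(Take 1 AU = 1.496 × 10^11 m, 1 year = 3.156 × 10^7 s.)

Convert to SI: T = 0.0104 years = 328224 s; a = 0.05607 AU = 8.38807e+09 m.
GM = 4π² · a³ / T².
GM = 4π² · (8.38807e+09)³ / (328224)² m³/s² ≈ 2.163e+20 m³/s² = 2.163 × 10^20 m³/s².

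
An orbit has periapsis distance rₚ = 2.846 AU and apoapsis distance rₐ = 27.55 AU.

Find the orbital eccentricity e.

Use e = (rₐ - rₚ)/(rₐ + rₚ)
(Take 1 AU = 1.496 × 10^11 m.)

Convert to SI: rₚ = 2.846 AU = 4.25762e+11 m; rₐ = 27.55 AU = 4.12148e+12 m.
e = (rₐ − rₚ) / (rₐ + rₚ).
e = (4.12148e+12 − 4.25762e+11) / (4.12148e+12 + 4.25762e+11) = 3.69572e+12 / 4.54724e+12 ≈ 0.8127.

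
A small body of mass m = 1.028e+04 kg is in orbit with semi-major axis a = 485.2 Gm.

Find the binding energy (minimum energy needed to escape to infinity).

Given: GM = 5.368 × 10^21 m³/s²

Convert to SI: a = 485.2 Gm = 4.852e+11 m.
Total orbital energy is E = −GMm/(2a); binding energy is E_bind = −E = GMm/(2a).
E_bind = 5.368e+21 · 1.028e+04 / (2 · 4.852e+11) J ≈ 5.687e+13 J = 56.87 TJ.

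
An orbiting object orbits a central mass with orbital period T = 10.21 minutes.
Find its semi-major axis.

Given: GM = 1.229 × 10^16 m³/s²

Convert to SI: T = 10.21 minutes = 612.6 s.
Invert Kepler's third law: a = (GM · T² / (4π²))^(1/3).
Substituting T = 612.6 s and GM = 1.229e+16 m³/s²:
a = (1.229e+16 · (612.6)² / (4π²))^(1/3) m
a ≈ 4.889e+06 m = 4.889 Mm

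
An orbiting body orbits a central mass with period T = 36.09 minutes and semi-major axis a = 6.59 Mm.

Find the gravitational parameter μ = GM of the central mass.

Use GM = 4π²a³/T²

Convert to SI: T = 36.09 minutes = 2165.4 s; a = 6.59 Mm = 6.59e+06 m.
GM = 4π² · a³ / T².
GM = 4π² · (6.59e+06)³ / (2165.4)² m³/s² ≈ 2.41e+15 m³/s² = 2.41 × 10^15 m³/s².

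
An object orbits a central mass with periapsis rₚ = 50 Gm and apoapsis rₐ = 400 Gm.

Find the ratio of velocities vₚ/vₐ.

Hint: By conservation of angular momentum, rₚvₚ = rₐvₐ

Convert to SI: rₚ = 50 Gm = 5e+10 m; rₐ = 400 Gm = 4e+11 m.
Conservation of angular momentum gives rₚvₚ = rₐvₐ, so vₚ/vₐ = rₐ/rₚ.
vₚ/vₐ = 4e+11 / 5e+10 ≈ 8.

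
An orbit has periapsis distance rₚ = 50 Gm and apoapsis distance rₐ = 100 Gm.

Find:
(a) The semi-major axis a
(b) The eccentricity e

Convert to SI: rₚ = 50 Gm = 5e+10 m; rₐ = 100 Gm = 1e+11 m.
(a) a = (rₚ + rₐ) / 2 = (5e+10 + 1e+11) / 2 ≈ 7.5e+10 m = 75 Gm.
(b) e = (rₐ − rₚ) / (rₐ + rₚ) = (1e+11 − 5e+10) / (1e+11 + 5e+10) ≈ 0.3333.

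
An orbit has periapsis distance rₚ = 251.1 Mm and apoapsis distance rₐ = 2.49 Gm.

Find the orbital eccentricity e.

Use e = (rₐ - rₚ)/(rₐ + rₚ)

Convert to SI: rₚ = 251.1 Mm = 2.511e+08 m; rₐ = 2.49 Gm = 2.49e+09 m.
e = (rₐ − rₚ) / (rₐ + rₚ).
e = (2.49e+09 − 2.511e+08) / (2.49e+09 + 2.511e+08) = 2.2389e+09 / 2.7411e+09 ≈ 0.8168.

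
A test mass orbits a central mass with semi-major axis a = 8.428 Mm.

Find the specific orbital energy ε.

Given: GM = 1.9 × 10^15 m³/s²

Convert to SI: a = 8.428 Mm = 8.428e+06 m.
ε = −GM / (2a).
ε = −1.9e+15 / (2 · 8.428e+06) J/kg ≈ -1.127e+08 J/kg = -112.7 MJ/kg.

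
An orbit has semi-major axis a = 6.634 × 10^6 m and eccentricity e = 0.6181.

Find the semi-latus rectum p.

p = a (1 − e²).
p = 6.634e+06 · (1 − (0.6181)²) = 6.634e+06 · 0.617952 ≈ 4.099e+06 m = 4.099 × 10^6 m.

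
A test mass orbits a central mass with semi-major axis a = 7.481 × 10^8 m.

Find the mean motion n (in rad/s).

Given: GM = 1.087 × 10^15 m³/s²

n = √(GM / a³).
n = √(1.087e+15 / (7.481e+08)³) rad/s ≈ 1.611e-06 rad/s.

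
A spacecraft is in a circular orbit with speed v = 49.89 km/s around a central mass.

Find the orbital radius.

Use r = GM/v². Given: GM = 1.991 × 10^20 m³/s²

Convert to SI: v = 49.89 km/s = 49890 m/s.
For a circular orbit, v² = GM / r, so r = GM / v².
r = 1.991e+20 / (49890)² m ≈ 7.999e+10 m = 79.99 Gm.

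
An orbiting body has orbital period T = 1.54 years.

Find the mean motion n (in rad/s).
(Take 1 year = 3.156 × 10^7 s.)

Convert to SI: T = 1.54 years = 4.86024e+07 s.
n = 2π / T.
n = 2π / 4.86024e+07 s ≈ 1.293e-07 rad/s.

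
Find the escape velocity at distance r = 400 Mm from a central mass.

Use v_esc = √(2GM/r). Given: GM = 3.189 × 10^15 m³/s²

Convert to SI: r = 400 Mm = 4e+08 m.
Escape velocity comes from setting total energy to zero: ½v² − GM/r = 0 ⇒ v_esc = √(2GM / r).
v_esc = √(2 · 3.189e+15 / 4e+08) m/s ≈ 3993 m/s = 3.993 km/s.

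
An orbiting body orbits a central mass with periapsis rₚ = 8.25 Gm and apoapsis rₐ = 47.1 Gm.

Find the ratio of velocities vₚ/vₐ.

Convert to SI: rₚ = 8.25 Gm = 8.25e+09 m; rₐ = 47.1 Gm = 4.71e+10 m.
Conservation of angular momentum gives rₚvₚ = rₐvₐ, so vₚ/vₐ = rₐ/rₚ.
vₚ/vₐ = 4.71e+10 / 8.25e+09 ≈ 5.709.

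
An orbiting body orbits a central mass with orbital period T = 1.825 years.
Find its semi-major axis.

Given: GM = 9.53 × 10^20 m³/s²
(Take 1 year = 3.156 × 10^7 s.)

Convert to SI: T = 1.825 years = 5.7597e+07 s.
Invert Kepler's third law: a = (GM · T² / (4π²))^(1/3).
Substituting T = 5.7597e+07 s and GM = 9.53e+20 m³/s²:
a = (9.53e+20 · (5.7597e+07)² / (4π²))^(1/3) m
a ≈ 4.31e+11 m = 431 Gm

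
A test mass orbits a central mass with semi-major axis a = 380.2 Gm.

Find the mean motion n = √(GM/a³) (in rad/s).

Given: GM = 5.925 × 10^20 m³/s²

Convert to SI: a = 380.2 Gm = 3.802e+11 m.
n = √(GM / a³).
n = √(5.925e+20 / (3.802e+11)³) rad/s ≈ 1.038e-07 rad/s.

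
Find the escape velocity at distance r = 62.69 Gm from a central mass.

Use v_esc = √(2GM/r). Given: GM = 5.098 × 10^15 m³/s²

Convert to SI: r = 62.69 Gm = 6.269e+10 m.
Escape velocity comes from setting total energy to zero: ½v² − GM/r = 0 ⇒ v_esc = √(2GM / r).
v_esc = √(2 · 5.098e+15 / 6.269e+10) m/s ≈ 403.3 m/s = 403.3 m/s.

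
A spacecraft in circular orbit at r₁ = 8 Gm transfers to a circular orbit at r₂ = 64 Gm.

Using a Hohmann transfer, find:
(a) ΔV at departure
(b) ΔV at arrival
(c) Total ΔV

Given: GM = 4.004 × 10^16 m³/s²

Convert to SI: r₁ = 8 Gm = 8e+09 m; r₂ = 64 Gm = 6.4e+10 m.
Transfer semi-major axis: a_t = (r₁ + r₂)/2 = (8e+09 + 6.4e+10)/2 = 3.6e+10 m.
Circular speeds: v₁ = √(GM/r₁) = 2237.19 m/s, v₂ = √(GM/r₂) = 790.965 m/s.
Transfer speeds (vis-viva v² = GM(2/r − 1/a_t)): v₁ᵗ = 2982.91 m/s, v₂ᵗ = 372.864 m/s.
(a) ΔV₁ = |v₁ᵗ − v₁| ≈ 745.7 m/s = 745.7 m/s.
(b) ΔV₂ = |v₂ − v₂ᵗ| ≈ 418.1 m/s = 418.1 m/s.
(c) ΔV_total = ΔV₁ + ΔV₂ ≈ 1164 m/s = 1.164 km/s.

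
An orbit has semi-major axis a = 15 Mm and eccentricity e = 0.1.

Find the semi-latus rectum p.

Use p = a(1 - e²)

Convert to SI: a = 15 Mm = 1.5e+07 m.
p = a (1 − e²).
p = 1.5e+07 · (1 − (0.1)²) = 1.5e+07 · 0.99 ≈ 1.485e+07 m = 14.85 Mm.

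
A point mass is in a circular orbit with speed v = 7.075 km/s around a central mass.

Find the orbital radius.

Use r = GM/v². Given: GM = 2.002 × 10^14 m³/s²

Convert to SI: v = 7.075 km/s = 7075 m/s.
For a circular orbit, v² = GM / r, so r = GM / v².
r = 2.002e+14 / (7075)² m ≈ 4e+06 m = 4 Mm.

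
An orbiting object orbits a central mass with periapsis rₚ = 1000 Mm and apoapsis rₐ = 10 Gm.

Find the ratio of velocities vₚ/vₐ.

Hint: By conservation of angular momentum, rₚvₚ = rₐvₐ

Convert to SI: rₚ = 1000 Mm = 1e+09 m; rₐ = 10 Gm = 1e+10 m.
Conservation of angular momentum gives rₚvₚ = rₐvₐ, so vₚ/vₐ = rₐ/rₚ.
vₚ/vₐ = 1e+10 / 1e+09 ≈ 10.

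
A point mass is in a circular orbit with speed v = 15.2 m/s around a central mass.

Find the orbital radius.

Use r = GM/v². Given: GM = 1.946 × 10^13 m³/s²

For a circular orbit, v² = GM / r, so r = GM / v².
r = 1.946e+13 / (15.2)² m ≈ 8.423e+10 m = 84.23 Gm.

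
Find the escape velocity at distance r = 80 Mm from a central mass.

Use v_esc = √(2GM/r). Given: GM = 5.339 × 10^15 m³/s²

Convert to SI: r = 80 Mm = 8e+07 m.
Escape velocity comes from setting total energy to zero: ½v² − GM/r = 0 ⇒ v_esc = √(2GM / r).
v_esc = √(2 · 5.339e+15 / 8e+07) m/s ≈ 1.155e+04 m/s = 11.55 km/s.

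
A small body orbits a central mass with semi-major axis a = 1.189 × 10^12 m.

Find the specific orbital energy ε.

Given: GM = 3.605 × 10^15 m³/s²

ε = −GM / (2a).
ε = −3.605e+15 / (2 · 1.189e+12) J/kg ≈ -1516 J/kg = -1.516 kJ/kg.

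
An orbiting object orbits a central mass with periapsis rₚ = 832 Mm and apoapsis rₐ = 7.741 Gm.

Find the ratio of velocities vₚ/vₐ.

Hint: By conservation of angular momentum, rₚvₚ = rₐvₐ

Convert to SI: rₚ = 832 Mm = 8.32e+08 m; rₐ = 7.741 Gm = 7.741e+09 m.
Conservation of angular momentum gives rₚvₚ = rₐvₐ, so vₚ/vₐ = rₐ/rₚ.
vₚ/vₐ = 7.741e+09 / 8.32e+08 ≈ 9.304.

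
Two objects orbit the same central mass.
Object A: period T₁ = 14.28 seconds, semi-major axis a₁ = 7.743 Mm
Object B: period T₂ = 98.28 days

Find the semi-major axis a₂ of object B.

Convert to SI: a₁ = 7.743 Mm = 7.743e+06 m; T₂ = 98.28 days = 8.49139e+06 s.
Kepler's third law: (T₁/T₂)² = (a₁/a₂)³ ⇒ a₂ = a₁ · (T₂/T₁)^(2/3).
T₂/T₁ = 8.49139e+06 / 14.28 = 594635.
a₂ = 7.743e+06 · (594635)^(2/3) m ≈ 5.475e+10 m = 54.75 Gm.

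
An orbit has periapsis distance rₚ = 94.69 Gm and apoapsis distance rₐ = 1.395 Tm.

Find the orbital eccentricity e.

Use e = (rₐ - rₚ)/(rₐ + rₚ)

Convert to SI: rₚ = 94.69 Gm = 9.469e+10 m; rₐ = 1.395 Tm = 1.395e+12 m.
e = (rₐ − rₚ) / (rₐ + rₚ).
e = (1.395e+12 − 9.469e+10) / (1.395e+12 + 9.469e+10) = 1.30031e+12 / 1.48969e+12 ≈ 0.8729.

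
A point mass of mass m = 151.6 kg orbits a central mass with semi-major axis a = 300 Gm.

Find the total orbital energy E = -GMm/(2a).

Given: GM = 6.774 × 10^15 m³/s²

Convert to SI: a = 300 Gm = 3e+11 m.
E = −GMm / (2a).
E = −6.774e+15 · 151.6 / (2 · 3e+11) J ≈ -1.712e+06 J = -1.712 MJ.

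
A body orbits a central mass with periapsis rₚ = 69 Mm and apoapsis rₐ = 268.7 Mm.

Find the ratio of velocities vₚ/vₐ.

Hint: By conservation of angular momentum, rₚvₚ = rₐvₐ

Convert to SI: rₚ = 69 Mm = 6.9e+07 m; rₐ = 268.7 Mm = 2.687e+08 m.
Conservation of angular momentum gives rₚvₚ = rₐvₐ, so vₚ/vₐ = rₐ/rₚ.
vₚ/vₐ = 2.687e+08 / 6.9e+07 ≈ 3.894.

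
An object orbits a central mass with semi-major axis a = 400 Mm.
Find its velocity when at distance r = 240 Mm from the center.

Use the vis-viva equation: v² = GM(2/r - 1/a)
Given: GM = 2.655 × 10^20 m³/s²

Convert to SI: a = 400 Mm = 4e+08 m; r = 240 Mm = 2.4e+08 m.
Vis-viva: v = √(GM · (2/r − 1/a)).
2/r − 1/a = 2/2.4e+08 − 1/4e+08 = 5.83333e-09 m⁻¹.
v = √(2.655e+20 · 5.83333e-09) m/s ≈ 1.244e+06 m/s = 1244 km/s.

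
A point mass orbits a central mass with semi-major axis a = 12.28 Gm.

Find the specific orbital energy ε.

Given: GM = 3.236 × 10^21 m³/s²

Convert to SI: a = 12.28 Gm = 1.228e+10 m.
ε = −GM / (2a).
ε = −3.236e+21 / (2 · 1.228e+10) J/kg ≈ -1.318e+11 J/kg = -131.8 GJ/kg.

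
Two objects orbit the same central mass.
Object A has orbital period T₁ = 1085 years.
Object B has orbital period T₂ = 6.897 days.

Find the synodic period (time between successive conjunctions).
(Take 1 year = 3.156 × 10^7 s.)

Convert to SI: T₁ = 1085 years = 3.42426e+10 s; T₂ = 6.897 days = 595901 s.
T_syn = |T₁ · T₂ / (T₁ − T₂)|.
T_syn = |3.42426e+10 · 595901 / (3.42426e+10 − 595901)| s ≈ 5.959e+05 s = 6.897 days.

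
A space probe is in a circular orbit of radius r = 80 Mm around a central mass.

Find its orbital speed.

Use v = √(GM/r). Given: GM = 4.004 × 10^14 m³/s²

Convert to SI: r = 80 Mm = 8e+07 m.
For a circular orbit, gravity supplies the centripetal force, so v = √(GM / r).
v = √(4.004e+14 / 8e+07) m/s ≈ 2237 m/s = 2.237 km/s.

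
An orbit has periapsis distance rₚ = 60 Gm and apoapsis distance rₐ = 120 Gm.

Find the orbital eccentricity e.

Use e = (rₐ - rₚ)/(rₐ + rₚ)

Convert to SI: rₚ = 60 Gm = 6e+10 m; rₐ = 120 Gm = 1.2e+11 m.
e = (rₐ − rₚ) / (rₐ + rₚ).
e = (1.2e+11 − 6e+10) / (1.2e+11 + 6e+10) = 6e+10 / 1.8e+11 ≈ 0.3333.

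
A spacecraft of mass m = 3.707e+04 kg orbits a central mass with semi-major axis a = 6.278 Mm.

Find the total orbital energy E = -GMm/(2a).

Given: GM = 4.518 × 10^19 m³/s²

Convert to SI: a = 6.278 Mm = 6.278e+06 m.
E = −GMm / (2a).
E = −4.518e+19 · 3.707e+04 / (2 · 6.278e+06) J ≈ -1.334e+17 J = -133.4 PJ.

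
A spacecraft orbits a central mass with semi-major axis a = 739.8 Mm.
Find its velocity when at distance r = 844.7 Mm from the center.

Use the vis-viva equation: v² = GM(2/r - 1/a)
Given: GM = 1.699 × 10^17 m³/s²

Convert to SI: a = 739.8 Mm = 7.398e+08 m; r = 844.7 Mm = 8.447e+08 m.
Vis-viva: v = √(GM · (2/r − 1/a)).
2/r − 1/a = 2/8.447e+08 − 1/7.398e+08 = 1.01599e-09 m⁻¹.
v = √(1.699e+17 · 1.01599e-09) m/s ≈ 1.314e+04 m/s = 13.14 km/s.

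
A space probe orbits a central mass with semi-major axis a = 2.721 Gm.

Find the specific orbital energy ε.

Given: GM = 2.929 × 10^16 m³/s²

Convert to SI: a = 2.721 Gm = 2.721e+09 m.
ε = −GM / (2a).
ε = −2.929e+16 / (2 · 2.721e+09) J/kg ≈ -5.382e+06 J/kg = -5.382 MJ/kg.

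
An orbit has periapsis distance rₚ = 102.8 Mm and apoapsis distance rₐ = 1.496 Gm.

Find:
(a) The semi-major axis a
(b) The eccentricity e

Convert to SI: rₚ = 102.8 Mm = 1.028e+08 m; rₐ = 1.496 Gm = 1.496e+09 m.
(a) a = (rₚ + rₐ) / 2 = (1.028e+08 + 1.496e+09) / 2 ≈ 7.994e+08 m = 799.4 Mm.
(b) e = (rₐ − rₚ) / (rₐ + rₚ) = (1.496e+09 − 1.028e+08) / (1.496e+09 + 1.028e+08) ≈ 0.8714.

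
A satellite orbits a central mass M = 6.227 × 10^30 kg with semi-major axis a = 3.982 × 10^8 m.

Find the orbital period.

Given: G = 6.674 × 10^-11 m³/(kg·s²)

GM = G · M = 6.674e-11 · 6.227e+30 = 4.1559e+20 m³/s².
Kepler's third law: T = 2π √(a³ / GM).
Substituting a = 3.982e+08 m and GM = 4.1559e+20 m³/s²:
T = 2π √((3.982e+08)³ / 4.1559e+20) s
T ≈ 2449 s = 40.82 minutes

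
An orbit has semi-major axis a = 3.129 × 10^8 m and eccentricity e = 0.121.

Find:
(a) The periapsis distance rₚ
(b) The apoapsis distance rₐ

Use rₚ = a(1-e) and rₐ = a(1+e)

(a) rₚ = a(1 − e) = 3.129e+08 · (1 − 0.121) = 3.129e+08 · 0.879 ≈ 2.75e+08 m = 2.75 × 10^8 m.
(b) rₐ = a(1 + e) = 3.129e+08 · (1 + 0.121) = 3.129e+08 · 1.121 ≈ 3.508e+08 m = 3.508 × 10^8 m.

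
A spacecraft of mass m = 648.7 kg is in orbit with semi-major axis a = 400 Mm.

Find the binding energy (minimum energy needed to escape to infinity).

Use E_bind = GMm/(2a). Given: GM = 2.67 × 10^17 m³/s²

Convert to SI: a = 400 Mm = 4e+08 m.
Total orbital energy is E = −GMm/(2a); binding energy is E_bind = −E = GMm/(2a).
E_bind = 2.67e+17 · 648.7 / (2 · 4e+08) J ≈ 2.165e+11 J = 216.5 GJ.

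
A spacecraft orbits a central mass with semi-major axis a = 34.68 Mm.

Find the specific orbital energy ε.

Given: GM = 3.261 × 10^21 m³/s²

Convert to SI: a = 34.68 Mm = 3.468e+07 m.
ε = −GM / (2a).
ε = −3.261e+21 / (2 · 3.468e+07) J/kg ≈ -4.702e+13 J/kg = -4.702e+04 GJ/kg.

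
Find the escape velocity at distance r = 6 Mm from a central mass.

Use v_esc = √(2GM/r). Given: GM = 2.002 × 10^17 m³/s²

Convert to SI: r = 6 Mm = 6e+06 m.
Escape velocity comes from setting total energy to zero: ½v² − GM/r = 0 ⇒ v_esc = √(2GM / r).
v_esc = √(2 · 2.002e+17 / 6e+06) m/s ≈ 2.583e+05 m/s = 258.3 km/s.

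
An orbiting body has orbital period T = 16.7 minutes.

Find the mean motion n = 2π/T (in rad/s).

Convert to SI: T = 16.7 minutes = 1002 s.
n = 2π / T.
n = 2π / 1002 s ≈ 0.006271 rad/s.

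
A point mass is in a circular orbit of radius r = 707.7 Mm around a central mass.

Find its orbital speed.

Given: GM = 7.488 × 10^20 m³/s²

Convert to SI: r = 707.7 Mm = 7.077e+08 m.
For a circular orbit, gravity supplies the centripetal force, so v = √(GM / r).
v = √(7.488e+20 / 7.077e+08) m/s ≈ 1.029e+06 m/s = 1029 km/s.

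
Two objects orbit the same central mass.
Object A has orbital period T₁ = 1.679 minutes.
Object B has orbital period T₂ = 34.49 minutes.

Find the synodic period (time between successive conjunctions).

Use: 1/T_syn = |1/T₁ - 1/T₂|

Convert to SI: T₁ = 1.679 minutes = 100.74 s; T₂ = 34.49 minutes = 2069.4 s.
T_syn = |T₁ · T₂ / (T₁ − T₂)|.
T_syn = |100.74 · 2069.4 / (100.74 − 2069.4)| s ≈ 105.9 s = 1.765 minutes.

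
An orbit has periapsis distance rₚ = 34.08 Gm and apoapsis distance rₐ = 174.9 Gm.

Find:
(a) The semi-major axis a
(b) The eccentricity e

Convert to SI: rₚ = 34.08 Gm = 3.408e+10 m; rₐ = 174.9 Gm = 1.749e+11 m.
(a) a = (rₚ + rₐ) / 2 = (3.408e+10 + 1.749e+11) / 2 ≈ 1.045e+11 m = 104.5 Gm.
(b) e = (rₐ − rₚ) / (rₐ + rₚ) = (1.749e+11 − 3.408e+10) / (1.749e+11 + 3.408e+10) ≈ 0.6738.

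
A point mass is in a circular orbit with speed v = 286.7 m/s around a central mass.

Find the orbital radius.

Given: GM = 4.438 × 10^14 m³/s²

For a circular orbit, v² = GM / r, so r = GM / v².
r = 4.438e+14 / (286.7)² m ≈ 5.399e+09 m = 5.399 Gm.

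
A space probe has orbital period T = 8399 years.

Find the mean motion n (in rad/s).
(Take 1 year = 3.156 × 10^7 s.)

Convert to SI: T = 8399 years = 2.65072e+11 s.
n = 2π / T.
n = 2π / 2.65072e+11 s ≈ 2.37e-11 rad/s.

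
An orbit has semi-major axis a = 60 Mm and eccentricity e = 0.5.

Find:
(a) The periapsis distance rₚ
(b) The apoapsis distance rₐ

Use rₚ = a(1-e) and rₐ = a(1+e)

Convert to SI: a = 60 Mm = 6e+07 m.
(a) rₚ = a(1 − e) = 6e+07 · (1 − 0.5) = 6e+07 · 0.5 ≈ 3e+07 m = 30 Mm.
(b) rₐ = a(1 + e) = 6e+07 · (1 + 0.5) = 6e+07 · 1.5 ≈ 9e+07 m = 90 Mm.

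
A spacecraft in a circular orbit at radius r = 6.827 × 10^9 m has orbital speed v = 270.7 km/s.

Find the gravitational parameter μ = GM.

Convert to SI: v = 270.7 km/s = 270700 m/s.
For a circular orbit v² = GM/r, so GM = v² · r.
GM = (270700)² · 6.827e+09 m³/s² ≈ 5.003e+20 m³/s² = 5.003 × 10^20 m³/s².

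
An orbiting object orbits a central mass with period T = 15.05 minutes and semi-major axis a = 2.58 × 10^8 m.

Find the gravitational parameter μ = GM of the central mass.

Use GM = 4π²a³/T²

Convert to SI: T = 15.05 minutes = 903 s.
GM = 4π² · a³ / T².
GM = 4π² · (2.58e+08)³ / (903)² m³/s² ≈ 8.315e+20 m³/s² = 8.315 × 10^20 m³/s².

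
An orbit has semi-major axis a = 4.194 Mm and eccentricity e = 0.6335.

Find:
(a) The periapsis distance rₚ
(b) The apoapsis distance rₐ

Convert to SI: a = 4.194 Mm = 4.194e+06 m.
(a) rₚ = a(1 − e) = 4.194e+06 · (1 − 0.6335) = 4.194e+06 · 0.3665 ≈ 1.537e+06 m = 1.537 Mm.
(b) rₐ = a(1 + e) = 4.194e+06 · (1 + 0.6335) = 4.194e+06 · 1.6335 ≈ 6.851e+06 m = 6.851 Mm.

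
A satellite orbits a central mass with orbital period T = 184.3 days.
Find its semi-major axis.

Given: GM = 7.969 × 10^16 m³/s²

Convert to SI: T = 184.3 days = 1.59235e+07 s.
Invert Kepler's third law: a = (GM · T² / (4π²))^(1/3).
Substituting T = 1.59235e+07 s and GM = 7.969e+16 m³/s²:
a = (7.969e+16 · (1.59235e+07)² / (4π²))^(1/3) m
a ≈ 7.999e+09 m = 7.999 Gm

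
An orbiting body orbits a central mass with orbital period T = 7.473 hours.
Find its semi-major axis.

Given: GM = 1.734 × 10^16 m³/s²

Convert to SI: T = 7.473 hours = 26902.8 s.
Invert Kepler's third law: a = (GM · T² / (4π²))^(1/3).
Substituting T = 26902.8 s and GM = 1.734e+16 m³/s²:
a = (1.734e+16 · (26902.8)² / (4π²))^(1/3) m
a ≈ 6.825e+07 m = 68.25 Mm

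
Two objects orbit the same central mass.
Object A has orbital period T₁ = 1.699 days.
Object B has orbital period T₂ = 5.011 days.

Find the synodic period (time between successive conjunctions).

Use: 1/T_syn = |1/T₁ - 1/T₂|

Convert to SI: T₁ = 1.699 days = 146794 s; T₂ = 5.011 days = 432950 s.
T_syn = |T₁ · T₂ / (T₁ − T₂)|.
T_syn = |146794 · 432950 / (146794 − 432950)| s ≈ 2.221e+05 s = 2.571 days.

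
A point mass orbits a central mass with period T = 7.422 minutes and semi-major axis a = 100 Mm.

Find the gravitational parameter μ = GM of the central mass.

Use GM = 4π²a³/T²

Convert to SI: T = 7.422 minutes = 445.32 s; a = 100 Mm = 1e+08 m.
GM = 4π² · a³ / T².
GM = 4π² · (1e+08)³ / (445.32)² m³/s² ≈ 1.991e+20 m³/s² = 1.991 × 10^20 m³/s².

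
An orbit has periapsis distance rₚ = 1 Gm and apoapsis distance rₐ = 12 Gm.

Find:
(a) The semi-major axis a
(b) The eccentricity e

Convert to SI: rₚ = 1 Gm = 1e+09 m; rₐ = 12 Gm = 1.2e+10 m.
(a) a = (rₚ + rₐ) / 2 = (1e+09 + 1.2e+10) / 2 ≈ 6.5e+09 m = 6.5 Gm.
(b) e = (rₐ − rₚ) / (rₐ + rₚ) = (1.2e+10 − 1e+09) / (1.2e+10 + 1e+09) ≈ 0.8462.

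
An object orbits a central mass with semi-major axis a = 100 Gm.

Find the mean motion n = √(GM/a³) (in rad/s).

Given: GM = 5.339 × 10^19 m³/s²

Convert to SI: a = 100 Gm = 1e+11 m.
n = √(GM / a³).
n = √(5.339e+19 / (1e+11)³) rad/s ≈ 2.311e-07 rad/s.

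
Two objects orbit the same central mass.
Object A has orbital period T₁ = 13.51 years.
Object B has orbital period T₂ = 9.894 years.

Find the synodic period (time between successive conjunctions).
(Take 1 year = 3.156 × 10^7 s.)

Convert to SI: T₁ = 13.51 years = 4.26376e+08 s; T₂ = 9.894 years = 3.12255e+08 s.
T_syn = |T₁ · T₂ / (T₁ − T₂)|.
T_syn = |4.26376e+08 · 3.12255e+08 / (4.26376e+08 − 3.12255e+08)| s ≈ 1.167e+09 s = 36.97 years.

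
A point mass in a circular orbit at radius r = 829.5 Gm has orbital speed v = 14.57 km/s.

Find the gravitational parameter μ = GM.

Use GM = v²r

Convert to SI: r = 829.5 Gm = 8.295e+11 m; v = 14.57 km/s = 14570 m/s.
For a circular orbit v² = GM/r, so GM = v² · r.
GM = (14570)² · 8.295e+11 m³/s² ≈ 1.761e+20 m³/s² = 1.761 × 10^20 m³/s².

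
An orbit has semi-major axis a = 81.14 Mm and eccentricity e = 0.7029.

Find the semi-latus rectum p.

Convert to SI: a = 81.14 Mm = 8.114e+07 m.
p = a (1 − e²).
p = 8.114e+07 · (1 − (0.7029)²) = 8.114e+07 · 0.505932 ≈ 4.105e+07 m = 41.05 Mm.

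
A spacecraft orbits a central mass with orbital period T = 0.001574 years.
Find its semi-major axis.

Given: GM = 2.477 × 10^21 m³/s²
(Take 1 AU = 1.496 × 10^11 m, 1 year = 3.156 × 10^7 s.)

Convert to SI: T = 0.001574 years = 49675.4 s.
Invert Kepler's third law: a = (GM · T² / (4π²))^(1/3).
Substituting T = 49675.4 s and GM = 2.477e+21 m³/s²:
a = (2.477e+21 · (49675.4)² / (4π²))^(1/3) m
a ≈ 5.37e+09 m = 0.03589 AU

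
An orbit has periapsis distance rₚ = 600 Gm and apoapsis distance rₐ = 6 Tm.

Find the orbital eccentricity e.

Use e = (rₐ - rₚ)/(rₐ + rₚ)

Convert to SI: rₚ = 600 Gm = 6e+11 m; rₐ = 6 Tm = 6e+12 m.
e = (rₐ − rₚ) / (rₐ + rₚ).
e = (6e+12 − 6e+11) / (6e+12 + 6e+11) = 5.4e+12 / 6.6e+12 ≈ 0.8182.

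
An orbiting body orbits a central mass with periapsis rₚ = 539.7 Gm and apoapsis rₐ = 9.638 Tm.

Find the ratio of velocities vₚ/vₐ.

Convert to SI: rₚ = 539.7 Gm = 5.397e+11 m; rₐ = 9.638 Tm = 9.638e+12 m.
Conservation of angular momentum gives rₚvₚ = rₐvₐ, so vₚ/vₐ = rₐ/rₚ.
vₚ/vₐ = 9.638e+12 / 5.397e+11 ≈ 17.86.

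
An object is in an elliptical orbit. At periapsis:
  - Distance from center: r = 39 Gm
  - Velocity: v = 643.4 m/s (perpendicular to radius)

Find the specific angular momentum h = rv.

Convert to SI: r = 39 Gm = 3.9e+10 m.
With v perpendicular to r, h = r · v.
h = 3.9e+10 · 643.4 m²/s ≈ 2.509e+13 m²/s.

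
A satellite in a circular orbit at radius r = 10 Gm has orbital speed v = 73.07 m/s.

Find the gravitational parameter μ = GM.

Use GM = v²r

Convert to SI: r = 10 Gm = 1e+10 m.
For a circular orbit v² = GM/r, so GM = v² · r.
GM = (73.07)² · 1e+10 m³/s² ≈ 5.339e+13 m³/s² = 5.339 × 10^13 m³/s².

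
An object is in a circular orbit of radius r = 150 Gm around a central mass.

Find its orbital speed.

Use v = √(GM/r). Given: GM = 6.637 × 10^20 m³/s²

Convert to SI: r = 150 Gm = 1.5e+11 m.
For a circular orbit, gravity supplies the centripetal force, so v = √(GM / r).
v = √(6.637e+20 / 1.5e+11) m/s ≈ 6.652e+04 m/s = 66.52 km/s.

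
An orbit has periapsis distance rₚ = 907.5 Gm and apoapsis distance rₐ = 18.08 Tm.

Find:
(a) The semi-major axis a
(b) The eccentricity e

Convert to SI: rₚ = 907.5 Gm = 9.075e+11 m; rₐ = 18.08 Tm = 1.808e+13 m.
(a) a = (rₚ + rₐ) / 2 = (9.075e+11 + 1.808e+13) / 2 ≈ 9.494e+12 m = 9.494 Tm.
(b) e = (rₐ − rₚ) / (rₐ + rₚ) = (1.808e+13 − 9.075e+11) / (1.808e+13 + 9.075e+11) ≈ 0.9044.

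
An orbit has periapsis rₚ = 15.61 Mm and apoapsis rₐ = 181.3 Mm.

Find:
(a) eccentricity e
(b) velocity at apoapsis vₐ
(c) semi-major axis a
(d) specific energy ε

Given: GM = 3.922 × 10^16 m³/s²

Convert to SI: rₚ = 15.61 Mm = 1.561e+07 m; rₐ = 181.3 Mm = 1.813e+08 m.
(a) e = (rₐ − rₚ)/(rₐ + rₚ) = (1.813e+08 − 1.561e+07)/(1.813e+08 + 1.561e+07) ≈ 0.8415
(b) With a = (rₚ + rₐ)/2 = 9.8455e+07 m, vₐ = √(GM (2/rₐ − 1/a)) = √(3.922e+16 · (2/1.813e+08 − 1/9.8455e+07)) m/s ≈ 5856 m/s
(c) a = (rₚ + rₐ)/2 = (1.561e+07 + 1.813e+08)/2 ≈ 9.846e+07 m
(d) With a = (rₚ + rₐ)/2 = 9.8455e+07 m, ε = −GM/(2a) = −3.922e+16/(2 · 9.8455e+07) J/kg ≈ -1.992e+08 J/kg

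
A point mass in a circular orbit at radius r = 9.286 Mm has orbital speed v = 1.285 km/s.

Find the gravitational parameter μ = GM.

Convert to SI: r = 9.286 Mm = 9.286e+06 m; v = 1.285 km/s = 1285 m/s.
For a circular orbit v² = GM/r, so GM = v² · r.
GM = (1285)² · 9.286e+06 m³/s² ≈ 1.533e+13 m³/s² = 1.533 × 10^13 m³/s².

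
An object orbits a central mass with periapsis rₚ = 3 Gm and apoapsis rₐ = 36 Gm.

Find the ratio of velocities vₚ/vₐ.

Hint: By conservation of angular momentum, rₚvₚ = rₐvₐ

Convert to SI: rₚ = 3 Gm = 3e+09 m; rₐ = 36 Gm = 3.6e+10 m.
Conservation of angular momentum gives rₚvₚ = rₐvₐ, so vₚ/vₐ = rₐ/rₚ.
vₚ/vₐ = 3.6e+10 / 3e+09 ≈ 12.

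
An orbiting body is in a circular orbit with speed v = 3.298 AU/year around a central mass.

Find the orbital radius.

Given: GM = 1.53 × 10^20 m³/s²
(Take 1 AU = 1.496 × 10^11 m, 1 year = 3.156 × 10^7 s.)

Convert to SI: v = 3.298 AU/year = 15633.1 m/s.
For a circular orbit, v² = GM / r, so r = GM / v².
r = 1.53e+20 / (15633.1)² m ≈ 6.26e+11 m = 4.185 AU.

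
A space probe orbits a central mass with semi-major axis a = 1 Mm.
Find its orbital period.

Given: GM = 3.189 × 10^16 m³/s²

Convert to SI: a = 1 Mm = 1e+06 m.
Kepler's third law: T = 2π √(a³ / GM).
Substituting a = 1e+06 m and GM = 3.189e+16 m³/s²:
T = 2π √((1e+06)³ / 3.189e+16) s
T ≈ 35.18 s = 35.18 seconds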